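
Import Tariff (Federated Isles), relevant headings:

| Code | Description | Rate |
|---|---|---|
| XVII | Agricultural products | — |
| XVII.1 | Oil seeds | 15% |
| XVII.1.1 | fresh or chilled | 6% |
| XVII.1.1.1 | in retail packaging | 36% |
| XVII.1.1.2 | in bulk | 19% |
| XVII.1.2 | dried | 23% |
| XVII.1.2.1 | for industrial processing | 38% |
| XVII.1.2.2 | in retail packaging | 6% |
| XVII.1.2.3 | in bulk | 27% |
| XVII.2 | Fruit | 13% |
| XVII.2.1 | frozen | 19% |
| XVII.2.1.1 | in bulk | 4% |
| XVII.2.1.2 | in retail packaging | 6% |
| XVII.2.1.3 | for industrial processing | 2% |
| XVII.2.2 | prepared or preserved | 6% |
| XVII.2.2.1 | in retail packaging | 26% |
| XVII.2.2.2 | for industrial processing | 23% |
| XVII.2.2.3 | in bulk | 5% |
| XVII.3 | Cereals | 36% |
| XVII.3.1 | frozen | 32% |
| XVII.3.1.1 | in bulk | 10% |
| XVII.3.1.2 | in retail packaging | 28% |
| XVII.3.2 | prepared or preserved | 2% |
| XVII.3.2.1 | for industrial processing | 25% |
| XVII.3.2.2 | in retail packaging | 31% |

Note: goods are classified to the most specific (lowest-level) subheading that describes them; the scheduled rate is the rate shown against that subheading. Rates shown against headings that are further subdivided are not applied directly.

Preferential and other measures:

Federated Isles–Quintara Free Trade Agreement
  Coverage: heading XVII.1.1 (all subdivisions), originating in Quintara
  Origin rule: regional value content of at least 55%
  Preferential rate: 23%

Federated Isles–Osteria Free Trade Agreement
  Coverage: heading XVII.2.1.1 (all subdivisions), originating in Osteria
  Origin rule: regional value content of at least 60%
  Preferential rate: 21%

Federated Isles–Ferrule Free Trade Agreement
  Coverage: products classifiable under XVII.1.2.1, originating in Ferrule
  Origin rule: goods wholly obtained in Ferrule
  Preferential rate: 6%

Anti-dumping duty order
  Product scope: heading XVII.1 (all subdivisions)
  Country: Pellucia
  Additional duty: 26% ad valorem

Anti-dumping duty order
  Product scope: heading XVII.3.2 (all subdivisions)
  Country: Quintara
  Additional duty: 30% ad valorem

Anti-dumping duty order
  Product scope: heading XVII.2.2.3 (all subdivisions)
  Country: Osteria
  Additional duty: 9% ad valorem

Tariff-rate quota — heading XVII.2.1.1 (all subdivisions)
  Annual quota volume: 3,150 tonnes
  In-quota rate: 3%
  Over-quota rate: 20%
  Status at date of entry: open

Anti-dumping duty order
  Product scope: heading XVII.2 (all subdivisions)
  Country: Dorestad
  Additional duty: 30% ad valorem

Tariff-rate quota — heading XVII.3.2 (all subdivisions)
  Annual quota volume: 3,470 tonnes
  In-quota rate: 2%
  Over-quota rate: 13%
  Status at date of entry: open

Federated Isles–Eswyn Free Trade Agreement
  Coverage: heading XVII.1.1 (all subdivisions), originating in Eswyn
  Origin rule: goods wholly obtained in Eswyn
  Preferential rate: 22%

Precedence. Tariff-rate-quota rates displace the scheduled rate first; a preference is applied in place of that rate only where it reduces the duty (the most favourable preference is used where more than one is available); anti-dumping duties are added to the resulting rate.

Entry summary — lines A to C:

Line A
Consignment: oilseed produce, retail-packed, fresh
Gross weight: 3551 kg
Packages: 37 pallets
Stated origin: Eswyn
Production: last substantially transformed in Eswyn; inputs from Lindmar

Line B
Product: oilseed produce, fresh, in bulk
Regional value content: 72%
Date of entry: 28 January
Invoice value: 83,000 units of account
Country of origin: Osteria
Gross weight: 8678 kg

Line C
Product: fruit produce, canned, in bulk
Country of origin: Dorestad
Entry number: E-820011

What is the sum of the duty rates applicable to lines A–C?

90%

Line A: oilseed → XVII.1; fresh → XVII.1.1; retail-packed → XVII.1.1.1. Scheduled 36%. Eswyn agreement on XVII.1.1: not wholly obtained. → 36%.
Line B: oilseed → XVII.1; fresh → XVII.1.1; in bulk → XVII.1.1.2. Scheduled 19%. Osteria agreement on XVII.2.1.1: XVII.1.1.2 not covered. → 19%.
Line C: fruit → XVII.2; canned → XVII.2.2; in bulk → XVII.2.2.3. Scheduled 5%. anti-dumping (Dorestad, XVII.2): +30%; total 5% + 30% = 35%. → 35%.
Sum: 36% + 19% + 35% = 90%.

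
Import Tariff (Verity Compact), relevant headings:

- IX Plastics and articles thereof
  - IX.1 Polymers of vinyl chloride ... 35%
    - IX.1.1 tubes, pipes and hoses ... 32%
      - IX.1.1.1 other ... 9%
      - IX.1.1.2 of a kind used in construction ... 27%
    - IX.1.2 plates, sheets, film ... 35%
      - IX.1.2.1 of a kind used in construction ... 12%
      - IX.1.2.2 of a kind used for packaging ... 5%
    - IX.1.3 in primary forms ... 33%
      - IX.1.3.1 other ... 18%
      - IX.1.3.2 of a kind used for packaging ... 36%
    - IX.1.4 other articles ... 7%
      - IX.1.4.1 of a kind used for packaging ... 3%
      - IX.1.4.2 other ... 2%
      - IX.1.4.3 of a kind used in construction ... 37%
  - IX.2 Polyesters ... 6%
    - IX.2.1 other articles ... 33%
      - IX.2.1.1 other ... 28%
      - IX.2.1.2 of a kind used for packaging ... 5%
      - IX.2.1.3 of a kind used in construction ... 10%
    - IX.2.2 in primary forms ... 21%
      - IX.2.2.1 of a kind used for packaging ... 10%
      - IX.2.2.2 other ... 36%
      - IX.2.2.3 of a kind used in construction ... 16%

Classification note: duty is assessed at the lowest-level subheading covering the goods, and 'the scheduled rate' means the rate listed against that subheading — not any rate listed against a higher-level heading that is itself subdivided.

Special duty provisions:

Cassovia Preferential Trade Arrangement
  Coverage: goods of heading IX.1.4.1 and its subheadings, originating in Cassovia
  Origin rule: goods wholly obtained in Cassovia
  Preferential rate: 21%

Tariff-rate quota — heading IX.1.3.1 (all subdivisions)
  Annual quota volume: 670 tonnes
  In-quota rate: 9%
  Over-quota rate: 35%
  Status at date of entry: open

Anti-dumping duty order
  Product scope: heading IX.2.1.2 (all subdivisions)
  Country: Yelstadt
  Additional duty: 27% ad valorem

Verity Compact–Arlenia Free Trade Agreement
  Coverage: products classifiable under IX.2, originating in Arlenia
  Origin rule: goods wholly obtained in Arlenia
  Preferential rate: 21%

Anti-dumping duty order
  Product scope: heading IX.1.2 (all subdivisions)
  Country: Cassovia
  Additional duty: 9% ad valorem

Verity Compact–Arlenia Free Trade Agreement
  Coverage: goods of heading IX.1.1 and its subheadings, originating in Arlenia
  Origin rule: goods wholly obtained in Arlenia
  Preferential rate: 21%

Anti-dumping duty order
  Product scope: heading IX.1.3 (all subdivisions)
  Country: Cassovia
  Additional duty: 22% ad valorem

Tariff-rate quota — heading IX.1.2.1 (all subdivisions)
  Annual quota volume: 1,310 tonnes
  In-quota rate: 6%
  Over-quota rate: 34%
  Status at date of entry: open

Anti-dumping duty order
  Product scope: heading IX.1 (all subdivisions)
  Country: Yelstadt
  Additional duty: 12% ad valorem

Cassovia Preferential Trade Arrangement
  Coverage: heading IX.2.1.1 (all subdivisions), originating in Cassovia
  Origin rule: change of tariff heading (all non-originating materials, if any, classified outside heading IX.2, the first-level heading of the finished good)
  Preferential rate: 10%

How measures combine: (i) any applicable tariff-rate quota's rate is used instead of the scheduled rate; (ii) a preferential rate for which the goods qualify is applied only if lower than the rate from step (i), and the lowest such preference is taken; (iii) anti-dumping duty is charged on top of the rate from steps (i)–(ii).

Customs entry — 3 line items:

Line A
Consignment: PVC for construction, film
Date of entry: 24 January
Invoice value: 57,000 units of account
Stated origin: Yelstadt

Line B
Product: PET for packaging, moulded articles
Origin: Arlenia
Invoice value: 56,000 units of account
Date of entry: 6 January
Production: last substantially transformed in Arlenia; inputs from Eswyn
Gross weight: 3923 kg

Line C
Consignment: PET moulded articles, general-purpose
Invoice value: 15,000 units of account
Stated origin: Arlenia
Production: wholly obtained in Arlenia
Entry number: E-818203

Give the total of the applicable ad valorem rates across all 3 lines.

44%

Line A: PVC → IX.1; film → IX.1.2; for construction → IX.1.2.1. Scheduled 12%. quota on IX.1.2.1 open → in-quota 6%; anti-dumping (Yelstadt, IX.1): +12%; total 6% + 12% = 18%. → 18%.
Line B: PET → IX.2; moulded articles → IX.2.1; for packaging → IX.2.1.2. Scheduled 5%. Arlenia agreement on IX.2: not wholly obtained; Arlenia agreement on IX.1.1: IX.2.1.2 not covered. → 5%.
Line C: PET → IX.2; moulded articles → IX.2.1; general-purpose → IX.2.1.1. Scheduled 28%. Arlenia agreement on IX.2: wholly obtained → 21% available; Arlenia agreement on IX.1.1: IX.2.1.1 not covered; preferential 21%. → 21%.
Sum: 18% + 5% + 21% = 44%.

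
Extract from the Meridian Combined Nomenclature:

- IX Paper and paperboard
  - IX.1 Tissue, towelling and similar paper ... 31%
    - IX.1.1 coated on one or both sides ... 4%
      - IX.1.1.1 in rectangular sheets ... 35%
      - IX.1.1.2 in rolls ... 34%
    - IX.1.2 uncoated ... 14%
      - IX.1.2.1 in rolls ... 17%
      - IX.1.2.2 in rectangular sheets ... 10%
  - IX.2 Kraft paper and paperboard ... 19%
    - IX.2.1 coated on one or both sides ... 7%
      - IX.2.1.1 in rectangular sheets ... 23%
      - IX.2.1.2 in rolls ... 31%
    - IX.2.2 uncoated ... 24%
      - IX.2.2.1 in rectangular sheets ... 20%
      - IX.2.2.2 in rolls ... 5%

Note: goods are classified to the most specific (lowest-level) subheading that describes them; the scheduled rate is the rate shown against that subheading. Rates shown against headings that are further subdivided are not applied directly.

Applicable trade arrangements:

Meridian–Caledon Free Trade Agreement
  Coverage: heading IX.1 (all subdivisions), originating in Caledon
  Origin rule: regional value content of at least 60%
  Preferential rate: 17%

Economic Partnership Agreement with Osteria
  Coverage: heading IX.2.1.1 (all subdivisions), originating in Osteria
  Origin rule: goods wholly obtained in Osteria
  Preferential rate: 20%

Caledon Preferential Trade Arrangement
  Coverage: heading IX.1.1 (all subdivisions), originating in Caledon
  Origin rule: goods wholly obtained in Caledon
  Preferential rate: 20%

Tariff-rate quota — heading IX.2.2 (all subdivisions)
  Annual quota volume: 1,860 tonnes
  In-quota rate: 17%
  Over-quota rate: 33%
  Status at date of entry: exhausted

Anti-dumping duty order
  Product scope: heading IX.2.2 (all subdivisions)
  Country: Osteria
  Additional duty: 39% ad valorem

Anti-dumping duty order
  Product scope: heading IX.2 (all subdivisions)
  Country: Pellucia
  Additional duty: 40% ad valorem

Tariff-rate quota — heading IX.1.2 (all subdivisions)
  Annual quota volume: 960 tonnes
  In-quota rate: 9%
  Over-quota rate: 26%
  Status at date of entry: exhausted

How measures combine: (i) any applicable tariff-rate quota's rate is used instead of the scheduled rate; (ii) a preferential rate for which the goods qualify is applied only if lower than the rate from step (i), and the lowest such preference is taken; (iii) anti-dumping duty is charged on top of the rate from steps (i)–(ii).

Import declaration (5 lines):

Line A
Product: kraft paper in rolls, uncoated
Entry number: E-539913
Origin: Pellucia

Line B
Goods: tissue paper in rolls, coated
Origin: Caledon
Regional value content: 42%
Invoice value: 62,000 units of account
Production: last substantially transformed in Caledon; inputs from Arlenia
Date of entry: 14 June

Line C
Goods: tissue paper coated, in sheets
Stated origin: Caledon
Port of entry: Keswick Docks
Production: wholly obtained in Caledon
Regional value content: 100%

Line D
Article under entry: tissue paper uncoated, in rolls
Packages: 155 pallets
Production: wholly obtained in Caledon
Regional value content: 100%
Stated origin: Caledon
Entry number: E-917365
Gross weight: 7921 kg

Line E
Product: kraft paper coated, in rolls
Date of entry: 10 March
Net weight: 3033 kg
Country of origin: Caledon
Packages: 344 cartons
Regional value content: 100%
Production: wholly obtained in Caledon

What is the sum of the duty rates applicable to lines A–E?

172%

Line A: kraft paper → IX.2; uncoated → IX.2.2; in rolls → IX.2.2.2. Scheduled 5%. quota on IX.2.2 exhausted → over-quota 33%; anti-dumping (Pellucia, IX.2): +40%; total 33% + 40% = 73%. → 73%.
Line B: tissue paper → IX.1; coated → IX.1.1; in rolls → IX.1.1.2. Scheduled 34%. Caledon agreement on IX.1: RVC < 60%; Caledon agreement on IX.1.1: not wholly obtained. → 34%.
Line C: tissue paper → IX.1; coated → IX.1.1; in sheets → IX.1.1.1. Scheduled 35%. Caledon agreement on IX.1: RVC ≥ 60% → 17% available; Caledon agreement on IX.1.1: wholly obtained → 20% available; preferential 17%. → 17%.
Line D: tissue paper → IX.1; uncoated → IX.1.2; in rolls → IX.1.2.1. Scheduled 17%. quota on IX.1.2 exhausted → over-quota 26%; Caledon agreement on IX.1: RVC ≥ 60% → 17% available; Caledon agreement on IX.1.1: IX.1.2.1 not covered; preferential 17%. → 17%.
Line E: kraft paper → IX.2; coated → IX.2.1; in rolls → IX.2.1.2. Scheduled 31%. Caledon agreement on IX.1: IX.2.1.2 not covered; Caledon agreement on IX.1.1: IX.2.1.2 not covered. → 31%.
Sum: 73% + 34% + 17% + 17% + 31% = 172%.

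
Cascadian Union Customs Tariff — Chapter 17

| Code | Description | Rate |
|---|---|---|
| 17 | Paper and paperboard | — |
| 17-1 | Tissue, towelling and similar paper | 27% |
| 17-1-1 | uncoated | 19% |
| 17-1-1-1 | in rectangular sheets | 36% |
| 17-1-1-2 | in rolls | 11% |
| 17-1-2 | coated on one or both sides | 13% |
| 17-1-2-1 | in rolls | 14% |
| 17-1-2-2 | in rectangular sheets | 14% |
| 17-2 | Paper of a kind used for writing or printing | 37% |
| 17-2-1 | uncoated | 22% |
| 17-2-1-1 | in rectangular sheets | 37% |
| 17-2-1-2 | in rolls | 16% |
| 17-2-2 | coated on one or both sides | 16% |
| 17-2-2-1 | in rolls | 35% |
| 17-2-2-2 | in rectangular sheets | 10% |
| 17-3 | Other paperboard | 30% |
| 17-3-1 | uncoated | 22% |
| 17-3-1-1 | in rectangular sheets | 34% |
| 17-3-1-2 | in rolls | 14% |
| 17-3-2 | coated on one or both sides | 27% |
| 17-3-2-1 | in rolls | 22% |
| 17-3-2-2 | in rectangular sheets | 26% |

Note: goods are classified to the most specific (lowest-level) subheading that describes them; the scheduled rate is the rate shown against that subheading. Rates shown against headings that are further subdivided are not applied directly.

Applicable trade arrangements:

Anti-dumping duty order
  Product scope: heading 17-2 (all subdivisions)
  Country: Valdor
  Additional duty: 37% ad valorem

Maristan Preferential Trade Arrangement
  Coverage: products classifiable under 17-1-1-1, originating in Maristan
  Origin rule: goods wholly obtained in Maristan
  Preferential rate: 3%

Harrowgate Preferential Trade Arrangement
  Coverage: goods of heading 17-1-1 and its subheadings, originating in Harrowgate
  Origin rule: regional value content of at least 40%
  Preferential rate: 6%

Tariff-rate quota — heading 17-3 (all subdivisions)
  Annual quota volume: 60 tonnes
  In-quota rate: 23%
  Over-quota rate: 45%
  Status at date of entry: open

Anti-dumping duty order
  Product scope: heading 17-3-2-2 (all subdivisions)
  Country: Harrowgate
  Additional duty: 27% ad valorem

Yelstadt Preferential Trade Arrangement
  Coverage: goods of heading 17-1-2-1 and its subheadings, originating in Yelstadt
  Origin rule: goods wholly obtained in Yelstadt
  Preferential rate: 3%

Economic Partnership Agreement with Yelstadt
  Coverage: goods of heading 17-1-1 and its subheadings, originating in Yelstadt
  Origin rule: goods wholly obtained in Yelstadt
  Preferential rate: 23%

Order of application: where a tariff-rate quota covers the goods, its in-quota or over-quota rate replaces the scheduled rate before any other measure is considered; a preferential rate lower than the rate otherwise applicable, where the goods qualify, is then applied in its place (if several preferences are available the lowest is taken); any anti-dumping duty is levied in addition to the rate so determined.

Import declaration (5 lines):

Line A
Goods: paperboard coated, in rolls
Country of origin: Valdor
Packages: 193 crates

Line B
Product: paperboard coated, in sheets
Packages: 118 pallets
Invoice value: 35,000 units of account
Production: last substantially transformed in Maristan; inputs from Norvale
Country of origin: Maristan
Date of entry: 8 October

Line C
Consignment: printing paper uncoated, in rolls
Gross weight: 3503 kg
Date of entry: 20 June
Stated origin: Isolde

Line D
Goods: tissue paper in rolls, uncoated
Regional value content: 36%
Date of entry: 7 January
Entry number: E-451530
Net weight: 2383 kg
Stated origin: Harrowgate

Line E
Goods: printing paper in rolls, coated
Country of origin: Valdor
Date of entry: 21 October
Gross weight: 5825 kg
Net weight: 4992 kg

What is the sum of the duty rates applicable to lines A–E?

145%

Line A: paperboard → 17-3; coated → 17-3-2; in rolls → 17-3-2-1. Scheduled 22%. quota on 17-3 open → in-quota 23%. → 23%.
Line B: paperboard → 17-3; coated → 17-3-2; in sheets → 17-3-2-2. Scheduled 26%. quota on 17-3 open → in-quota 23%; Maristan agreement on 17-1-1-1: 17-3-2-2 not covered. → 23%.
Line C: printing paper → 17-2; uncoated → 17-2-1; in rolls → 17-2-1-2. Scheduled 16%. No special measure applies. → 16%.
Line D: tissue paper → 17-1; uncoated → 17-1-1; in rolls → 17-1-1-2. Scheduled 11%. Harrowgate agreement on 17-1-1: RVC < 40%. → 11%.
Line E: printing paper → 17-2; coated → 17-2-2; in rolls → 17-2-2-1. Scheduled 35%. anti-dumping (Valdor, 17-2): +37%; total 35% + 37% = 72%. → 72%.
Sum: 23% + 23% + 16% + 11% + 72% = 145%.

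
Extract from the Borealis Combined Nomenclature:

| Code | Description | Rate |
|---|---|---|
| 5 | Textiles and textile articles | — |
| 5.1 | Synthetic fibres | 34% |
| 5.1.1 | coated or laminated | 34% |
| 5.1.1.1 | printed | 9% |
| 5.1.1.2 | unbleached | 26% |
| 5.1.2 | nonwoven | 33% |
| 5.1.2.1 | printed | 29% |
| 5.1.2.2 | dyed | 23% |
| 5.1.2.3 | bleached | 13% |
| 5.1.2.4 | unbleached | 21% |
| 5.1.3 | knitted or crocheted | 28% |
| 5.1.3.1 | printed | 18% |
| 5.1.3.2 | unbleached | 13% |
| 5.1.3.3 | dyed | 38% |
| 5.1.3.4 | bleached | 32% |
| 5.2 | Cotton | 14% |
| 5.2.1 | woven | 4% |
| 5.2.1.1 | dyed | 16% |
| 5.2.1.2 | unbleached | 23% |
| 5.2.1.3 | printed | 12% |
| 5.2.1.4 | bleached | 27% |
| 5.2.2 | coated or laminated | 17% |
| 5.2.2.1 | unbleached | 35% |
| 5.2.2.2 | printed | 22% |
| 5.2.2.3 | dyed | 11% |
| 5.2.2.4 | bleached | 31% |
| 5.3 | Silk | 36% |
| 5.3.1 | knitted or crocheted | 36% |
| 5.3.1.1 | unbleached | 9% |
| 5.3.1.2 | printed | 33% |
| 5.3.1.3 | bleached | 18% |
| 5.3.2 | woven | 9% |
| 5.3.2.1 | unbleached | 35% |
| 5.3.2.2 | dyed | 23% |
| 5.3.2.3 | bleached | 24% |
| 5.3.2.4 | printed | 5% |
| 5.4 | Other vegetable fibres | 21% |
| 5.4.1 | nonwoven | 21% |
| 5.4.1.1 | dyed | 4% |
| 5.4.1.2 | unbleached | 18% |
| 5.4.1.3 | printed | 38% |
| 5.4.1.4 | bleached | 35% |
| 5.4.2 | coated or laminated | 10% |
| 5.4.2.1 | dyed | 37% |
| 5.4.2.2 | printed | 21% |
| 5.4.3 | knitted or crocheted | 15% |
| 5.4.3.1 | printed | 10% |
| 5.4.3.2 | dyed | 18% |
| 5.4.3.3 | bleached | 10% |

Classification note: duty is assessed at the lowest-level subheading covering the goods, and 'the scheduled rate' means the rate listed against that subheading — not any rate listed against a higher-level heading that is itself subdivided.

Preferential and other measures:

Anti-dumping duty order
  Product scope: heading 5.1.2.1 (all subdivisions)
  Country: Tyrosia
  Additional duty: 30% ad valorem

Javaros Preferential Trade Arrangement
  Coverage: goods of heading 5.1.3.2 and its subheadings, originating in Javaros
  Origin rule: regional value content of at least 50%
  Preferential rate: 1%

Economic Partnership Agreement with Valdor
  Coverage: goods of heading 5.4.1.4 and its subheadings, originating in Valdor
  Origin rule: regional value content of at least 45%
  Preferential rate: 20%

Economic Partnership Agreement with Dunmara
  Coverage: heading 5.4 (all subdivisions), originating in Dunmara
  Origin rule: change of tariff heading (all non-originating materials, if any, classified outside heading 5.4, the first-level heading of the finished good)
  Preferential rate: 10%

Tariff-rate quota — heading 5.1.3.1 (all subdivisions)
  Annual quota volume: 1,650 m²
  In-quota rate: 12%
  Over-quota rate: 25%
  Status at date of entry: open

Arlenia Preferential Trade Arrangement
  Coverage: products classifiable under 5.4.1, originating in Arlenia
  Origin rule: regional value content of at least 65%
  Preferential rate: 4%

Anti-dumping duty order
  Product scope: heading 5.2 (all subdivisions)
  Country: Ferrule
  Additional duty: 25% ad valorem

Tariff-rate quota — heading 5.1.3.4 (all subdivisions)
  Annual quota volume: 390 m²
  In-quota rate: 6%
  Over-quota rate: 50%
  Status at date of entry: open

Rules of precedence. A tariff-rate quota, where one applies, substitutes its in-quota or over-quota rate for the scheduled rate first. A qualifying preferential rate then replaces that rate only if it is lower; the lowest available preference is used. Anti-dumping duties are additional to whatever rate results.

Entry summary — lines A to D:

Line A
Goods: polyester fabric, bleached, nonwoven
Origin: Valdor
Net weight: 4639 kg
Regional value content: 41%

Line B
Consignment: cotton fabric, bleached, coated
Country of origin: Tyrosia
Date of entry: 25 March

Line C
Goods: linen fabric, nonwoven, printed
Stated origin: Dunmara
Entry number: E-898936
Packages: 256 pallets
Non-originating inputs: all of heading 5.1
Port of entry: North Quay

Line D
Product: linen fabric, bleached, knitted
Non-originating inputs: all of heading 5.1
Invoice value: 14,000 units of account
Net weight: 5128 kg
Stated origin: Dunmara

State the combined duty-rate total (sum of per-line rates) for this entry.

64%

Line A: polyester → 5.1; nonwoven → 5.1.2; bleached → 5.1.2.3. Scheduled 13%. Valdor agreement on 5.4.1.4: 5.1.2.3 not covered. → 13%.
Line B: cotton → 5.2; coated → 5.2.2; bleached → 5.2.2.4. Scheduled 31%. No special measure applies. → 31%.
Line C: linen → 5.4; nonwoven → 5.4.1; printed → 5.4.1.3. Scheduled 38%. Dunmara agreement on 5.4: CTH met → 10% available; preferential 10%. → 10%.
Line D: linen → 5.4; knitted → 5.4.3; bleached → 5.4.3.3. Scheduled 10%. Dunmara agreement on 5.4: CTH met → 10% available; preference 10% not lower than 10% → no reduction. → 10%.
Sum: 13% + 31% + 10% + 10% = 64%.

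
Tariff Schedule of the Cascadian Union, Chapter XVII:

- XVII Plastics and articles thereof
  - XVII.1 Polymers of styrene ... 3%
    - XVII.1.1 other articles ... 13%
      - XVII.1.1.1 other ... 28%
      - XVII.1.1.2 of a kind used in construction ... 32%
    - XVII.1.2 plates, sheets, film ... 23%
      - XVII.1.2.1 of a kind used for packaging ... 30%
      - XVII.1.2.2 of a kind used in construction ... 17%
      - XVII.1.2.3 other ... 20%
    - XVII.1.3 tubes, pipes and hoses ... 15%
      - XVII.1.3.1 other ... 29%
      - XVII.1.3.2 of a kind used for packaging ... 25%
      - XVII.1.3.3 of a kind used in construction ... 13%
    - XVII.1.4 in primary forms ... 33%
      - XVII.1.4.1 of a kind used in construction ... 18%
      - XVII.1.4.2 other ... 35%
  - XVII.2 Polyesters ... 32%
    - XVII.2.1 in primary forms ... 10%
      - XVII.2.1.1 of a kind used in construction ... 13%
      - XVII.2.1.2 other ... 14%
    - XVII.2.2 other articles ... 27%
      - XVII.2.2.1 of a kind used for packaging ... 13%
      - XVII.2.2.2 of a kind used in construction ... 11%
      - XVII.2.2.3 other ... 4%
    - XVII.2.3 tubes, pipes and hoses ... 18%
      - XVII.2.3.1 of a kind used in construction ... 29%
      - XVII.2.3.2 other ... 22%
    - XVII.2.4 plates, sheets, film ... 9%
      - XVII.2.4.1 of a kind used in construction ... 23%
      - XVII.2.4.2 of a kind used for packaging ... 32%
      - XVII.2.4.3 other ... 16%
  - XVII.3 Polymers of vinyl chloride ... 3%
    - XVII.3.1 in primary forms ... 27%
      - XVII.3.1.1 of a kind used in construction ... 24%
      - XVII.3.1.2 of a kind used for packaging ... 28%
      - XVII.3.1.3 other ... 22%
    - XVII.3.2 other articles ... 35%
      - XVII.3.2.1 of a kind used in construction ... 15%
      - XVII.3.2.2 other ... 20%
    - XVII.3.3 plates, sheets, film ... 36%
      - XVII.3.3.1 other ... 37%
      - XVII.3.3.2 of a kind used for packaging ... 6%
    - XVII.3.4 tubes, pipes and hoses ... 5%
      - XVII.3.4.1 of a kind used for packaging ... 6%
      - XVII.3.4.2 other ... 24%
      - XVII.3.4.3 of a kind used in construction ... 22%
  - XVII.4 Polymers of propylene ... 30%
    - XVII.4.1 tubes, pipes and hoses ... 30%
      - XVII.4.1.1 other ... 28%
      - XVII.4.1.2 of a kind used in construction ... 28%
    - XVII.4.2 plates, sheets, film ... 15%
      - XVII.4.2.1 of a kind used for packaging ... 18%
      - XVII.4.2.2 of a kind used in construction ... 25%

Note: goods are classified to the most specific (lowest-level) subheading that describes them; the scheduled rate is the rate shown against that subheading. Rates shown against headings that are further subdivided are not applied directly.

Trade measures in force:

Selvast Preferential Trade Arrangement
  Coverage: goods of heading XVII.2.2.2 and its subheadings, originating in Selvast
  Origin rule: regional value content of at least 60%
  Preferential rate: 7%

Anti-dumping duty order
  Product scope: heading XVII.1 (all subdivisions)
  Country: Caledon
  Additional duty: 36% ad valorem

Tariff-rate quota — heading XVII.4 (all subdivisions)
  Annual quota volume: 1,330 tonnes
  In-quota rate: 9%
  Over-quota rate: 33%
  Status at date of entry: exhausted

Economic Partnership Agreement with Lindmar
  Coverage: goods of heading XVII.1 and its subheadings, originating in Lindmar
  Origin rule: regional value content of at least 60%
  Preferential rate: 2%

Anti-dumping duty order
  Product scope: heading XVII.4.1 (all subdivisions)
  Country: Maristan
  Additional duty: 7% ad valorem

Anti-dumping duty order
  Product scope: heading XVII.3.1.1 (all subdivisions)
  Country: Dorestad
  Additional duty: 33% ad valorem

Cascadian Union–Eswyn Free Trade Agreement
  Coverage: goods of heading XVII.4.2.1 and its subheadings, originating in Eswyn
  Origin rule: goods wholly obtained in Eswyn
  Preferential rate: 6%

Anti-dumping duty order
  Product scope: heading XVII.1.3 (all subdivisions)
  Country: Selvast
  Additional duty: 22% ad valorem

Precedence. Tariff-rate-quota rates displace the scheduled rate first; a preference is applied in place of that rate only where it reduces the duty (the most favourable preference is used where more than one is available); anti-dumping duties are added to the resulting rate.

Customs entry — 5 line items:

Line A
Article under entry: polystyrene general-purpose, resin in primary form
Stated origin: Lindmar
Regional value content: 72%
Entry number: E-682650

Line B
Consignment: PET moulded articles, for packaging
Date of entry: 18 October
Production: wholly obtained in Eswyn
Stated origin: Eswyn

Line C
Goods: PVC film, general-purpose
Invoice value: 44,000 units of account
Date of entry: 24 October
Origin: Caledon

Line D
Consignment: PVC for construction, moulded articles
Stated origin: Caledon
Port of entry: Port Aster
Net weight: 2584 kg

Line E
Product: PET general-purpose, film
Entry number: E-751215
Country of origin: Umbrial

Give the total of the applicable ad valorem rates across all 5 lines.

83%

Line A: polystyrene → XVII.1; resin in primary form → XVII.1.4; general-purpose → XVII.1.4.2. Scheduled 35%. Lindmar agreement on XVII.1: RVC ≥ 60% → 2% available; preferential 2%. → 2%.
Line B: PET → XVII.2; moulded articles → XVII.2.2; for packaging → XVII.2.2.1. Scheduled 13%. Eswyn agreement on XVII.4.2.1: XVII.2.2.1 not covered. → 13%.
Line C: PVC → XVII.3; film → XVII.3.3; general-purpose → XVII.3.3.1. Scheduled 37%. No special measure applies. → 37%.
Line D: PVC → XVII.3; moulded articles → XVII.3.2; for construction → XVII.3.2.1. Scheduled 15%. No special measure applies. → 15%.
Line E: PET → XVII.2; film → XVII.2.4; general-purpose → XVII.2.4.3. Scheduled 16%. No special measure applies. → 16%.
Sum: 2% + 13% + 37% + 15% + 16% = 83%.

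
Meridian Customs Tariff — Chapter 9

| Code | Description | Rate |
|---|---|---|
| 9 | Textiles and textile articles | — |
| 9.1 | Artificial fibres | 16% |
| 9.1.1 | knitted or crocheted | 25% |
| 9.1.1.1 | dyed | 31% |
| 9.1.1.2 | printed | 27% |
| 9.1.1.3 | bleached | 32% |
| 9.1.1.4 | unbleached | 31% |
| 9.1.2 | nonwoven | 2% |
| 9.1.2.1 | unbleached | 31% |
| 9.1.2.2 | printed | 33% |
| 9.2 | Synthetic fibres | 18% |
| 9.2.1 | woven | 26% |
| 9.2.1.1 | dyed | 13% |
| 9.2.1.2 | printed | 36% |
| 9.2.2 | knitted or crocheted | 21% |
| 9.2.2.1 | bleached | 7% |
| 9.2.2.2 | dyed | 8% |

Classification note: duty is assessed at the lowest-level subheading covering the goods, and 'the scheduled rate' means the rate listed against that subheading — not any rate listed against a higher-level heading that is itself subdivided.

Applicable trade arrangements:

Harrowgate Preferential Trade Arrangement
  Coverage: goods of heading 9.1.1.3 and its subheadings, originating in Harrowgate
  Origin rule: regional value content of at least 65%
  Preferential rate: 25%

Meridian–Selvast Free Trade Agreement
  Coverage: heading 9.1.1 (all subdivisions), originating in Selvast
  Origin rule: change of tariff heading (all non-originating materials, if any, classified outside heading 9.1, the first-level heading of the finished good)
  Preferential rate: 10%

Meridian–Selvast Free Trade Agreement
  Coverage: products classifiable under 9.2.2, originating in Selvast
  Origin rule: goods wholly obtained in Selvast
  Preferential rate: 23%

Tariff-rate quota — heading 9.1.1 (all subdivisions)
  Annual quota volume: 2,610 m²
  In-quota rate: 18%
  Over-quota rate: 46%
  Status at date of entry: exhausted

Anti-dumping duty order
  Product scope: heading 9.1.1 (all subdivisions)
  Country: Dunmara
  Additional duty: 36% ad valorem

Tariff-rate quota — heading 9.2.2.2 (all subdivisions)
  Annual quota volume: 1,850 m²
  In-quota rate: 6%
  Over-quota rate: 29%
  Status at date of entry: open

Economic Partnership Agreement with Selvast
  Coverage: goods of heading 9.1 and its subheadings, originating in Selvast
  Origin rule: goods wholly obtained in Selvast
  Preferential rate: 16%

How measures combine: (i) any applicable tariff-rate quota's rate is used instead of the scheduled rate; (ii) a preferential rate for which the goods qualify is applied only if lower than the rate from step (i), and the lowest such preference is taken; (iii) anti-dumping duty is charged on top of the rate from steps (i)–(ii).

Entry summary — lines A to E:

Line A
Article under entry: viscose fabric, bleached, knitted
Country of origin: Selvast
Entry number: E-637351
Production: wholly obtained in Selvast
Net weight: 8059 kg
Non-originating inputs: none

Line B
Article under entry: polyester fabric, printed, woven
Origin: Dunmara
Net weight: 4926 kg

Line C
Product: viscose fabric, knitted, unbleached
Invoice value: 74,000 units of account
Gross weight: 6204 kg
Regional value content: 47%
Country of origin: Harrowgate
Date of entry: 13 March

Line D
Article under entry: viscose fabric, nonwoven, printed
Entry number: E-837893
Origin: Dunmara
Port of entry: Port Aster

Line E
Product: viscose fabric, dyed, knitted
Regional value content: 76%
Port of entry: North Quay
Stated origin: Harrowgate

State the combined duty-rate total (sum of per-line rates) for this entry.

171%

Line A: viscose → 9.1; knitted → 9.1.1; bleached → 9.1.1.3. Scheduled 32%. quota on 9.1.1 exhausted → over-quota 46%; Selvast agreement on 9.1.1: CTH met → 10% available; Selvast agreement on 9.2.2: 9.1.1.3 not covered; Selvast agreement on 9.1: wholly obtained → 16% available; preferential 10%. → 10%.
Line B: polyester → 9.2; woven → 9.2.1; printed → 9.2.1.2. Scheduled 36%. No special measure applies. → 36%.
Line C: viscose → 9.1; knitted → 9.1.1; unbleached → 9.1.1.4. Scheduled 31%. quota on 9.1.1 exhausted → over-quota 46%; Harrowgate agreement on 9.1.1.3: 9.1.1.4 not covered. → 46%.
Line D: viscose → 9.1; nonwoven → 9.1.2; printed → 9.1.2.2. Scheduled 33%. No special measure applies. → 33%.
Line E: viscose → 9.1; knitted → 9.1.1; dyed → 9.1.1.1. Scheduled 31%. quota on 9.1.1 exhausted → over-quota 46%; Harrowgate agreement on 9.1.1.3: 9.1.1.1 not covered. → 46%.
Sum: 10% + 36% + 46% + 33% + 46% = 171%.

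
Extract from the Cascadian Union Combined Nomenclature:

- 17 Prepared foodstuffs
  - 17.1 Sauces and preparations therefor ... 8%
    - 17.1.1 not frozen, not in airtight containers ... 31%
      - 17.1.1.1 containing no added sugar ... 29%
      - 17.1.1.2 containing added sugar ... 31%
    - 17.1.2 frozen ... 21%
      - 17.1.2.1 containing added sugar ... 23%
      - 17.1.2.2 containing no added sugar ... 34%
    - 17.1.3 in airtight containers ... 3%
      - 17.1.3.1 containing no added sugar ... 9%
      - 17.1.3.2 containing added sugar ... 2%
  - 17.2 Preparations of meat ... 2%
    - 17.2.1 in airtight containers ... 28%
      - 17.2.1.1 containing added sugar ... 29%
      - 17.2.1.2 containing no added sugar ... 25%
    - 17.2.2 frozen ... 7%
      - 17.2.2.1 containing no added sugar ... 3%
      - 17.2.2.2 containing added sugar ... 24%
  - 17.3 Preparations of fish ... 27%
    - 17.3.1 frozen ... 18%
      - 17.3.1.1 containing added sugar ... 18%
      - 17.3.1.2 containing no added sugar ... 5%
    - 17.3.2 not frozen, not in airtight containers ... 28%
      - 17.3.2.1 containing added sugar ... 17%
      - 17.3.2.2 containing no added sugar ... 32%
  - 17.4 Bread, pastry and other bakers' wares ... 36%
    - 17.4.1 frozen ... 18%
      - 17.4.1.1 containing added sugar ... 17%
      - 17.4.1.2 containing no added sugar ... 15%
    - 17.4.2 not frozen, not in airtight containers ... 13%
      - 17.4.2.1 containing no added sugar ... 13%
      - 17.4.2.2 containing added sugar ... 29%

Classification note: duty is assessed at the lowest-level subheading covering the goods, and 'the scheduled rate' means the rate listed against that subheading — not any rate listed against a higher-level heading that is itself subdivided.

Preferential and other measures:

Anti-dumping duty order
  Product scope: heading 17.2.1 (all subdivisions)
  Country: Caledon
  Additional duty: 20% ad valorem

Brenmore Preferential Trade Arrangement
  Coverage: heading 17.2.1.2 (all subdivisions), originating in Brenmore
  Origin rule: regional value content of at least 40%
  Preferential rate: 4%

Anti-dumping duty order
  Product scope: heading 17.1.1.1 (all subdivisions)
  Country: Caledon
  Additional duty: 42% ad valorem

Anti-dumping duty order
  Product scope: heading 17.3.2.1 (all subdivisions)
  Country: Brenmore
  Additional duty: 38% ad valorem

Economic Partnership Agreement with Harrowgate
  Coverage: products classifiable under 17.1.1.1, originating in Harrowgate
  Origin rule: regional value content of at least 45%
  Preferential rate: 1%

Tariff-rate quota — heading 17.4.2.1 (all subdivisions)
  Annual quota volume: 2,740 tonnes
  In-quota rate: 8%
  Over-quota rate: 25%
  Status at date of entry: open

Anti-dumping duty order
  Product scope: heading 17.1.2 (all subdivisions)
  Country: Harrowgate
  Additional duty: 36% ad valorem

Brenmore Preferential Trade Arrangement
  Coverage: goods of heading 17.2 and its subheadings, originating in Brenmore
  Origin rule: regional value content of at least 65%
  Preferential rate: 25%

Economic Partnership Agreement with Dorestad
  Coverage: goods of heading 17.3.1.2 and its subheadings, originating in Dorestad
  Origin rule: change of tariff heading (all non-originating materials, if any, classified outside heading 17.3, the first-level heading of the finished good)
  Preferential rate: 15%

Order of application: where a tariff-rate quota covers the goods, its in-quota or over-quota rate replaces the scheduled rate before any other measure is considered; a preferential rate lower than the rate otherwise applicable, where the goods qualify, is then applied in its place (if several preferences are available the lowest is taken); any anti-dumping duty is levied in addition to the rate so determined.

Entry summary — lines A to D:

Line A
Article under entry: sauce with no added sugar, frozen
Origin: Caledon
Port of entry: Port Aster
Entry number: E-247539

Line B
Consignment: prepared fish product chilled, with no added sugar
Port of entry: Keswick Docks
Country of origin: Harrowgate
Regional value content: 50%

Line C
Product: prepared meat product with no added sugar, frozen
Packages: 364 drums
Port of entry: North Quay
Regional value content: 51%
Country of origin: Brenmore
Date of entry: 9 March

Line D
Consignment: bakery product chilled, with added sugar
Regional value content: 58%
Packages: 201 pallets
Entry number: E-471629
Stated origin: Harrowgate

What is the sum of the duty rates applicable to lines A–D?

98%

Line A: sauce → 17.1; frozen → 17.1.2; with no added sugar → 17.1.2.2. Scheduled 34%. No special measure applies. → 34%.
Line B: prepared fish product → 17.3; chilled → 17.3.2; with no added sugar → 17.3.2.2. Scheduled 32%. Harrowgate agreement on 17.1.1.1: 17.3.2.2 not covered. → 32%.
Line C: prepared meat product → 17.2; frozen → 17.2.2; with no added sugar → 17.2.2.1. Scheduled 3%. Brenmore agreement on 17.2.1.2: 17.2.2.1 not covered; Brenmore agreement on 17.2: RVC < 65%. → 3%.
Line D: bakery product → 17.4; chilled → 17.4.2; with added sugar → 17.4.2.2. Scheduled 29%. Harrowgate agreement on 17.1.1.1: 17.4.2.2 not covered. → 29%.
Sum: 34% + 32% + 3% + 29% = 98%.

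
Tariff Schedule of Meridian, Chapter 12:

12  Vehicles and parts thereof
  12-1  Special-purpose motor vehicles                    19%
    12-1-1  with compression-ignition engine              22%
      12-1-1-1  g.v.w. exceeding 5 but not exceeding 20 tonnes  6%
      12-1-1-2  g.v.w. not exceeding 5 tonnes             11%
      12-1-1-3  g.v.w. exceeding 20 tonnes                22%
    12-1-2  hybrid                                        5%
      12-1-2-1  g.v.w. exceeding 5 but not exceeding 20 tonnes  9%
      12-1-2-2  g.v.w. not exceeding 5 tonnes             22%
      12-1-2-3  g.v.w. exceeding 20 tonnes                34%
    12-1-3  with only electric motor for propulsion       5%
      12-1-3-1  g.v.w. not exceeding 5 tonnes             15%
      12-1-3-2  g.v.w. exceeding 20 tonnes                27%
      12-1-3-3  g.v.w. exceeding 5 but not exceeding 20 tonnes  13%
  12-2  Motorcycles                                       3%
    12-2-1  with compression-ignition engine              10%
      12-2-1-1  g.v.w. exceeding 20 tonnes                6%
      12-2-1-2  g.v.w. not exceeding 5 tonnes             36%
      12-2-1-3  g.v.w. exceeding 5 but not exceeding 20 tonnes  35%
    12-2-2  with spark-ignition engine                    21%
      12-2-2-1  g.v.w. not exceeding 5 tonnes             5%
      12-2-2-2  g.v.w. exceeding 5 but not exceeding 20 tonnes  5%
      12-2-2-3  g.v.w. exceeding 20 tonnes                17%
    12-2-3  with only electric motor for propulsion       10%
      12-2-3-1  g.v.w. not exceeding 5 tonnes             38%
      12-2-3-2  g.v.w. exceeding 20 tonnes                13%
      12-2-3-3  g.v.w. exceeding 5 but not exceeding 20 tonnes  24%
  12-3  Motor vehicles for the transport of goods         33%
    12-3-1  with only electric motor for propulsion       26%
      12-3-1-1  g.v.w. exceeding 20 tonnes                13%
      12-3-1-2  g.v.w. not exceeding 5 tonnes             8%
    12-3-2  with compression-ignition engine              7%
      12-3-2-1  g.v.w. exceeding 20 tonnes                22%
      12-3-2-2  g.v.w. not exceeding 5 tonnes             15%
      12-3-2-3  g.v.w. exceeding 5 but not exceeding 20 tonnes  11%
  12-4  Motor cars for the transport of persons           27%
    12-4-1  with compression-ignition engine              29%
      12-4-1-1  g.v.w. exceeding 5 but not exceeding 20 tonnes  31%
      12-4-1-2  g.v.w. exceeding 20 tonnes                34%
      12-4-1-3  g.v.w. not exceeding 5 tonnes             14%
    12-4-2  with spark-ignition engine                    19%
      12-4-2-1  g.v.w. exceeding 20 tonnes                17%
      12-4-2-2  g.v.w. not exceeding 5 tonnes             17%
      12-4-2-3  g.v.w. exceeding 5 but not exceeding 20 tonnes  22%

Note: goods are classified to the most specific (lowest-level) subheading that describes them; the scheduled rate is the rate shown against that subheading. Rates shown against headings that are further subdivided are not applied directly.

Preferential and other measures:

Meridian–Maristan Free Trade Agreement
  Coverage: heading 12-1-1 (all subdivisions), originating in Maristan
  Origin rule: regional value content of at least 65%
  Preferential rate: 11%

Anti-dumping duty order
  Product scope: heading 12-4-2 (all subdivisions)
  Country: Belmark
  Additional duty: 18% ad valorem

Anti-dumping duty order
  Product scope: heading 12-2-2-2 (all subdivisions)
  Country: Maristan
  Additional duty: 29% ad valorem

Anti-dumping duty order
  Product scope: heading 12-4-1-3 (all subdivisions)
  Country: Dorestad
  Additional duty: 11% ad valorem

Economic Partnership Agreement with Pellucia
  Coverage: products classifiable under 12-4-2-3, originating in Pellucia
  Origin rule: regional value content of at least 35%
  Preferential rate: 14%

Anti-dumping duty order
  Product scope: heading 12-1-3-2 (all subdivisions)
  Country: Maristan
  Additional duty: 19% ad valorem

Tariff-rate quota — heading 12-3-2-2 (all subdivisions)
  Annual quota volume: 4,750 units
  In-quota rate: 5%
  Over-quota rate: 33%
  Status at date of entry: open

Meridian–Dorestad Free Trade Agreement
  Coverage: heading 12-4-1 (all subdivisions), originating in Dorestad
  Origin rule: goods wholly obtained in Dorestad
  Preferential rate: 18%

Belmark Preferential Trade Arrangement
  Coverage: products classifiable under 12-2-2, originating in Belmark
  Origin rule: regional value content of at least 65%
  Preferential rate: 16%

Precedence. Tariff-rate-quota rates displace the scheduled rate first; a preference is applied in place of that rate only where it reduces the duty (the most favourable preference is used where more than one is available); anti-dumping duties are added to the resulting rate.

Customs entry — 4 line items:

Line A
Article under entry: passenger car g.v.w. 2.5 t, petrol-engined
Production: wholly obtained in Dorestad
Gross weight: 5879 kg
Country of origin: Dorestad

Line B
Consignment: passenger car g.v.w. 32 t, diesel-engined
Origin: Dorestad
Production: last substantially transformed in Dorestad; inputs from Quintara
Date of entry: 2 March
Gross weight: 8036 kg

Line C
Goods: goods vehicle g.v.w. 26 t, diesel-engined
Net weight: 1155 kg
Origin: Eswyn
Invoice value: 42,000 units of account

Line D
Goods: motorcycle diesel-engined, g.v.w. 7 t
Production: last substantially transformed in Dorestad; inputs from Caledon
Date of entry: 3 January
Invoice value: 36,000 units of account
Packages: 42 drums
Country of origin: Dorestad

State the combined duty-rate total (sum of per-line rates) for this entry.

Line A: passenger car → 12-4; petrol-engined → 12-4-2; g.v.w. 2.5 t → 12-4-2-2. Scheduled 17%. Dorestad agreement on 12-4-1: 12-4-2-2 not covered. → 17%.
Line B: passenger car → 12-4; diesel-engined → 12-4-1; g.v.w. 32 t → 12-4-1-2. Scheduled 34%. Dorestad agreement on 12-4-1: not wholly obtained. → 34%.
Line C: goods vehicle → 12-3; diesel-engined → 12-3-2; g.v.w. 26 t → 12-3-2-1. Scheduled 22%. No special measure applies. → 22%.
Line D: motorcycle → 12-2; diesel-engined → 12-2-1; g.v.w. 7 t → 12-2-1-3. Scheduled 35%. Dorestad agreement on 12-4-1: 12-2-1-3 not covered. → 35%.
Sum: 17% + 34% + 22% + 35% = 108%.

108%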